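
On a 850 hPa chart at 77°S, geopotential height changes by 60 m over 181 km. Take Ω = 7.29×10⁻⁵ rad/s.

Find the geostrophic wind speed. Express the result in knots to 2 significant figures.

Coriolis parameter at 77°S:
f = 2Ω sin φ = 2 × 7.29×10⁻⁵ × sin 77° = 1.42×10⁻⁴ s⁻¹
Height gradient: |∂Z/∂n| = 60 m / 181000 m = 3.31×10⁻⁴
On a pressure surface, geostrophic balance gives V_g = (g/f)|∂Z/∂n|:
V_g = 9.81 × 3.31×10⁻⁴ / 1.42×10⁻⁴ = 22.9 m/s
Converting: 22.9 m/s × 1.944 = 44 knots

44 knots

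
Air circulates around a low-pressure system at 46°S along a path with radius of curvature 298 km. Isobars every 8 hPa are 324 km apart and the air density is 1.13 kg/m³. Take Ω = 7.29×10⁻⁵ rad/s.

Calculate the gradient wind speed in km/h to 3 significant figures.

51.5 km/h

Coriolis parameter at 46°S:
f = 2Ω sin φ = 2 × 7.29×10⁻⁵ × sin 46° = 1.05×10⁻⁴ s⁻¹
Pressure gradient: |∂P/∂n| = 800 Pa / 324000 m = 2.47×10⁻³ Pa/m
Geostrophic speed: V_g = |∂P/∂n|/(fρ) = 2.47×10⁻³/(1.05×10⁻⁴ × 1.13) = 20.8 m/s
Around a low, centrifugal force acts outward with Coriolis, so pressure-gradient force balances both:
(1/ρ)|∂P/∂n| = fV + V²/R  →  V² + fR·V − fR·V_g = 0
With fR = 1.05×10⁻⁴ × 298×10³ m = 31.3 m/s:
V = [−fR + √((fR)² + 4 fR V_g)]/2 = [−31.3 + √(31.3² + 4×31.3×20.8)]/2 = 14.3 m/s
Subgeostrophic (V < V_g = 20.8 m/s), as expected around a low.
Converting: 14.3 m/s × 3.6 = 51.5 km/h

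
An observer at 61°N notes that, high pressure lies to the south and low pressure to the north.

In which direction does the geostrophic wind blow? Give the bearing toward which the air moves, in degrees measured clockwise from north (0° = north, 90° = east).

090°

The pressure-gradient force points toward the north (bearing 000°).
Geostrophic balance: in the Northern Hemisphere the Coriolis force deflects motion to the right, so the geostrophic wind blows 90° to the right of the pressure-gradient force (low pressure on the left).
Rotating 000° by 90° clockwise gives 090° — the wind blows toward the east.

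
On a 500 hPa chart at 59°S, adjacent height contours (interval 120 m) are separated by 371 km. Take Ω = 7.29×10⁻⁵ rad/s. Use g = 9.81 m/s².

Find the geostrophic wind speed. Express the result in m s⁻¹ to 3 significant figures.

Coriolis parameter at 59°S:
f = 2Ω sin φ = 2 × 7.29×10⁻⁵ × sin 59° = 1.25×10⁻⁴ s⁻¹
Height gradient: |∂Z/∂n| = 120 m / 371000 m = 3.23×10⁻⁴
On a pressure surface, geostrophic balance gives V_g = (g/f)|∂Z/∂n|:
V_g = 9.81 × 3.23×10⁻⁴ / 1.25×10⁻⁴ = 25.4 m/s

25.4 m s⁻¹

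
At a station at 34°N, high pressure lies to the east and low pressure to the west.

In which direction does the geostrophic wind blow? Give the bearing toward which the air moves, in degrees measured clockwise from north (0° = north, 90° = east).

The pressure-gradient force points toward the west (bearing 270°).
Geostrophic balance: in the Northern Hemisphere the Coriolis force deflects motion to the right, so the geostrophic wind blows 90° to the right of the pressure-gradient force (low pressure on the left).
Rotating 270° by 90° clockwise gives 000° — the wind blows toward the north.

000°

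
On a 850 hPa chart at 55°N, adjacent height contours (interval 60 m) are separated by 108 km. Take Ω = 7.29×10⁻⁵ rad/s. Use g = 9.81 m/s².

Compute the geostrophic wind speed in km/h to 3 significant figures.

164 km/h

Coriolis parameter at 55°N:
f = 2Ω sin φ = 2 × 7.29×10⁻⁵ × sin 55° = 1.19×10⁻⁴ s⁻¹
Height gradient: |∂Z/∂n| = 60 m / 108000 m = 5.56×10⁻⁴
On a pressure surface, geostrophic balance gives V_g = (g/f)|∂Z/∂n|:
V_g = 9.81 × 5.56×10⁻⁴ / 1.19×10⁻⁴ = 45.6 m/s
Converting: 45.6 m/s × 3.6 = 164 km/h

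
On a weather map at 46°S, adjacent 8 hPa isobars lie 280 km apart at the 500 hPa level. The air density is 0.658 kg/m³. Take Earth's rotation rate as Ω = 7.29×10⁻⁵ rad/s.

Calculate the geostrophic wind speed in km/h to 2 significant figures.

Coriolis parameter at 46°S:
f = 2Ω sin φ = 2 × 7.29×10⁻⁵ × sin 46° = 1.05×10⁻⁴ s⁻¹
Pressure gradient: |∂P/∂n| = 800 Pa / 280000 m = 2.86×10⁻³ Pa/m
Geostrophic balance (pressure-gradient force = Coriolis force):
V_g = (1/(fρ)) |∂P/∂n| = 2.86×10⁻³ / (1.05×10⁻⁴ × 0.658) = 41.4 m/s
Converting: 41.4 m/s × 3.6 = 150 km/h

150 km/h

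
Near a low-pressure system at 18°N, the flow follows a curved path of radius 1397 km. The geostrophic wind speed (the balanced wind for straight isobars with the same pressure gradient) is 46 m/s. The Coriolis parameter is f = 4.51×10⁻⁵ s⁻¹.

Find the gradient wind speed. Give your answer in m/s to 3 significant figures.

Around a low, centrifugal force acts outward with Coriolis, so pressure-gradient force balances both:
(1/ρ)|∂P/∂n| = fV + V²/R  →  V² + fR·V − fR·V_g = 0
With fR = 4.51×10⁻⁵ × 1397×10³ m = 63.0 m/s:
V = [−fR + √((fR)² + 4 fR V_g)]/2 = [−63.0 + √(63.0² + 4×63.0×46)]/2 = 30.9 m/s
Subgeostrophic (V < V_g = 46 m/s), as expected around a low.

30.9 m/s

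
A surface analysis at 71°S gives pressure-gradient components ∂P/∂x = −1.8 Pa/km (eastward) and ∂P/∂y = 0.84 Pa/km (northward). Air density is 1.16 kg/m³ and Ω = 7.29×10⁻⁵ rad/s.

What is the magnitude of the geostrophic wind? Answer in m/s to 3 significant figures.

12.4 m/s

Coriolis parameter at 71°S:
f = 2Ω sin φ = 2 × 7.29×10⁻⁵ × sin 71° = 1.38×10⁻⁴ s⁻¹
In the Southern Hemisphere f is negative: f = −1.38×10⁻⁴ s⁻¹.
Component geostrophic relations (x east, y north):
u_g = −(1/(fρ)) ∂P/∂y,  v_g = (1/(fρ)) ∂P/∂x
u_g = −(0.84×10⁻³)/(−1.38×10⁻⁴ × 1.16) = 5.25 m/s;  v_g = (−1.8×10⁻³)/(−1.38×10⁻⁴ × 1.16) = 11.3 m/s
|V_g| = √(u_g² + v_g²) = 12.4 m/s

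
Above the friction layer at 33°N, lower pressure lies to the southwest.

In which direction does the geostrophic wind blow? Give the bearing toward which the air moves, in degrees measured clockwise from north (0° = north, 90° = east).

The pressure-gradient force points toward the southwest (bearing 225°).
Geostrophic balance: in the Northern Hemisphere the Coriolis force deflects motion to the right, so the geostrophic wind blows 90° to the right of the pressure-gradient force (low pressure on the left).
Rotating 225° by 90° clockwise gives 315° — the wind blows toward the northwest.

315°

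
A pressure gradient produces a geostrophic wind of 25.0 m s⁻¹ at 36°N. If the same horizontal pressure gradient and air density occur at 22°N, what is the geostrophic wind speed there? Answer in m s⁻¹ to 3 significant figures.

39.2 m s⁻¹

With the same pressure gradient and density, V_g ∝ 1/f ∝ 1/sin φ.
V₂ = V₁ · sin φ₁ / sin φ₂ = 25.0 × sin 36° / sin 22°
V₂ = 25.0 × 0.5878/0.3746 = 39.2 m s⁻¹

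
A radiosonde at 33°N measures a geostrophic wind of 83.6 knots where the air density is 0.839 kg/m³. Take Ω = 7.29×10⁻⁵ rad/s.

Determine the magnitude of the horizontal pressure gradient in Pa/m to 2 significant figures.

2.9×10⁻³ Pa/m

Coriolis parameter at 33°N:
f = 2Ω sin φ = 2 × 7.29×10⁻⁵ × sin 33° = 7.94×10⁻⁵ s⁻¹
Wind speed in SI: 83.6 knots = 43.0 m/s
Geostrophic balance rearranged: |∂P/∂n| = f ρ V_g
|∂P/∂n| = 7.94×10⁻⁵ × 0.839 × 43.0 = 2.87×10⁻³ Pa/m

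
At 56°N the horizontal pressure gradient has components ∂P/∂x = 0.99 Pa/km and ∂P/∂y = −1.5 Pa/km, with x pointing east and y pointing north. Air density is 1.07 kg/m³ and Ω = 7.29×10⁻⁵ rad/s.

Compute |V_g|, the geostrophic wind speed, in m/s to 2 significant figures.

14 m/s

Coriolis parameter at 56°N:
f = 2Ω sin φ = 2 × 7.29×10⁻⁵ × sin 56° = 1.21×10⁻⁴ s⁻¹
Component geostrophic relations (x east, y north):
u_g = −(1/(fρ)) ∂P/∂y,  v_g = (1/(fρ)) ∂P/∂x
u_g = −(−1.5×10⁻³)/(1.21×10⁻⁴ × 1.07) = 11.6 m/s;  v_g = (0.99×10⁻³)/(1.21×10⁻⁴ × 1.07) = 7.65 m/s
|V_g| = √(u_g² + v_g²) = 13.9 m/s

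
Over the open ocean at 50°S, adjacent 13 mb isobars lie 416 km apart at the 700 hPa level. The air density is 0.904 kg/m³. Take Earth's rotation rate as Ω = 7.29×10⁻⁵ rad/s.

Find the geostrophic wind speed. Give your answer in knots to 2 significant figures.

Coriolis parameter at 50°S:
f = 2Ω sin φ = 2 × 7.29×10⁻⁵ × sin 50° = 1.12×10⁻⁴ s⁻¹
Pressure gradient: |∂P/∂n| = 1300 Pa / 416000 m = 3.12×10⁻³ Pa/m
Geostrophic balance (pressure-gradient force = Coriolis force):
V_g = (1/(fρ)) |∂P/∂n| = 3.12×10⁻³ / (1.12×10⁻⁴ × 0.904) = 31.0 m/s
Converting: 31.0 m/s × 1.944 = 60 knots

60 knots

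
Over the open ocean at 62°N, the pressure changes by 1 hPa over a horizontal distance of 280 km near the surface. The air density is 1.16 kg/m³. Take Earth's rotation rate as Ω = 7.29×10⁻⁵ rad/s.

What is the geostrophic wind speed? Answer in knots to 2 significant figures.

4.6 knots

Coriolis parameter at 62°N:
f = 2Ω sin φ = 2 × 7.29×10⁻⁵ × sin 62° = 1.29×10⁻⁴ s⁻¹
Pressure gradient: |∂P/∂n| = 100 Pa / 280000 m = 3.57×10⁻⁴ Pa/m
Geostrophic balance (pressure-gradient force = Coriolis force):
V_g = (1/(fρ)) |∂P/∂n| = 3.57×10⁻⁴ / (1.29×10⁻⁴ × 1.16) = 2.39 m/s
Converting: 2.39 m/s × 1.944 = 4.6 knots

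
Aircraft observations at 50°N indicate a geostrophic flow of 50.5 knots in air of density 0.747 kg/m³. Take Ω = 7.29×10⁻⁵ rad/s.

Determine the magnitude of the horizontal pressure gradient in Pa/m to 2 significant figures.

2.2×10⁻³ Pa/m

Coriolis parameter at 50°N:
f = 2Ω sin φ = 2 × 7.29×10⁻⁵ × sin 50° = 1.12×10⁻⁴ s⁻¹
Wind speed in SI: 50.5 knots = 26.0 m/s
Geostrophic balance rearranged: |∂P/∂n| = f ρ V_g
|∂P/∂n| = 1.12×10⁻⁴ × 0.747 × 26.0 = 2.17×10⁻³ Pa/m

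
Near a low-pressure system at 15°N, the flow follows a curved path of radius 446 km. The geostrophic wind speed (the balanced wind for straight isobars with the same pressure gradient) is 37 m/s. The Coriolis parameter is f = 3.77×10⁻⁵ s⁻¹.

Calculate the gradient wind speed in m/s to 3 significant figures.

Around a low, centrifugal force acts outward with Coriolis, so pressure-gradient force balances both:
(1/ρ)|∂P/∂n| = fV + V²/R  →  V² + fR·V − fR·V_g = 0
With fR = 3.77×10⁻⁵ × 446×10³ m = 16.8 m/s:
V = [−fR + √((fR)² + 4 fR V_g)]/2 = [−16.8 + √(16.8² + 4×16.8×37)]/2 = 17.9 m/s
Subgeostrophic (V < V_g = 37 m/s), as expected around a low.

17.9 m/s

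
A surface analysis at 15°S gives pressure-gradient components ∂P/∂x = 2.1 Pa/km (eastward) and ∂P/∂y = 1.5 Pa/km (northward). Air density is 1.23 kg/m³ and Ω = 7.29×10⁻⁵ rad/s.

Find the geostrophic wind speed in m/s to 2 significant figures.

56 m/s

Coriolis parameter at 15°S:
f = 2Ω sin φ = 2 × 7.29×10⁻⁵ × sin 15° = 3.77×10⁻⁵ s⁻¹
In the Southern Hemisphere f is negative: f = −3.77×10⁻⁵ s⁻¹.
Component geostrophic relations (x east, y north):
u_g = −(1/(fρ)) ∂P/∂y,  v_g = (1/(fρ)) ∂P/∂x
u_g = −(1.5×10⁻³)/(−3.77×10⁻⁵ × 1.23) = 32.3 m/s;  v_g = (2.1×10⁻³)/(−3.77×10⁻⁵ × 1.23) = −45.2 m/s
|V_g| = √(u_g² + v_g²) = 55.6 m/s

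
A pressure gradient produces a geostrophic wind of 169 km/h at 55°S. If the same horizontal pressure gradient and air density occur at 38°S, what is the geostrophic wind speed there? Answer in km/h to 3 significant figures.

With the same pressure gradient and density, V_g ∝ 1/f ∝ 1/sin φ.
V₂ = V₁ · sin φ₁ / sin φ₂ = 169 × sin 55° / sin 38°
V₂ = 169 × 0.8192/0.6157 = 225 km/h

225 km/h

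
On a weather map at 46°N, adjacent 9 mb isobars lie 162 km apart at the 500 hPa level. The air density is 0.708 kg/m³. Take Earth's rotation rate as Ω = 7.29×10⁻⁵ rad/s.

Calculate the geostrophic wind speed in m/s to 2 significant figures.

Coriolis parameter at 46°N:
f = 2Ω sin φ = 2 × 7.29×10⁻⁵ × sin 46° = 1.05×10⁻⁴ s⁻¹
Pressure gradient: |∂P/∂n| = 900 Pa / 162000 m = 5.56×10⁻³ Pa/m
Geostrophic balance (pressure-gradient force = Coriolis force):
V_g = (1/(fρ)) |∂P/∂n| = 5.56×10⁻³ / (1.05×10⁻⁴ × 0.708) = 74.8 m/s

75 m/s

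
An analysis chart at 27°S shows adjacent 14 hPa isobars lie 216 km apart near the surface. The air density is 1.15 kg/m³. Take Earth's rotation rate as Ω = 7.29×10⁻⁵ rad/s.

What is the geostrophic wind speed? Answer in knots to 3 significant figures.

166 knots

Coriolis parameter at 27°S:
f = 2Ω sin φ = 2 × 7.29×10⁻⁵ × sin 27° = 6.62×10⁻⁵ s⁻¹
Pressure gradient: |∂P/∂n| = 1400 Pa / 216000 m = 6.48×10⁻³ Pa/m
Geostrophic balance (pressure-gradient force = Coriolis force):
V_g = (1/(fρ)) |∂P/∂n| = 6.48×10⁻³ / (6.62×10⁻⁵ × 1.15) = 85.1 m/s
Converting: 85.1 m/s × 1.944 = 166 knots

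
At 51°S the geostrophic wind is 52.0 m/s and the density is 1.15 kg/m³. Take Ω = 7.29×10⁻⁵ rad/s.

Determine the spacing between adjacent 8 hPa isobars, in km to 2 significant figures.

120 km

Coriolis parameter at 51°S:
f = 2Ω sin φ = 2 × 7.29×10⁻⁵ × sin 51° = 1.13×10⁻⁴ s⁻¹
Geostrophic balance rearranged: |∂P/∂n| = f ρ V_g
|∂P/∂n| = 1.13×10⁻⁴ × 1.15 × 52.0 = 6.78×10⁻³ Pa/m
Isobar spacing: Δn = ΔP/|∂P/∂n| = 800 Pa / 6.78×10⁻³ Pa/m = 118067 m ≈ 120 km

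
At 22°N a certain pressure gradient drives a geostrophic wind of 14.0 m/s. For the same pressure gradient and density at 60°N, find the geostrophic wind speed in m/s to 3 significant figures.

6.06 m/s

With the same pressure gradient and density, V_g ∝ 1/f ∝ 1/sin φ.
V₂ = V₁ · sin φ₁ / sin φ₂ = 14.0 × sin 22° / sin 60°
V₂ = 14.0 × 0.3746/0.8660 = 6.06 m/s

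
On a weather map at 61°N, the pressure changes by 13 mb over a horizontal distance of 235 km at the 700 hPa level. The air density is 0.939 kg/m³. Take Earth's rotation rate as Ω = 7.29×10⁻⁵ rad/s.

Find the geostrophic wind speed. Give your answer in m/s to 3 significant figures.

Coriolis parameter at 61°N:
f = 2Ω sin φ = 2 × 7.29×10⁻⁵ × sin 61° = 1.28×10⁻⁴ s⁻¹
Pressure gradient: |∂P/∂n| = 1300 Pa / 235000 m = 5.53×10⁻³ Pa/m
Geostrophic balance (pressure-gradient force = Coriolis force):
V_g = (1/(fρ)) |∂P/∂n| = 5.53×10⁻³ / (1.28×10⁻⁴ × 0.939) = 46.2 m/s

46.2 m/s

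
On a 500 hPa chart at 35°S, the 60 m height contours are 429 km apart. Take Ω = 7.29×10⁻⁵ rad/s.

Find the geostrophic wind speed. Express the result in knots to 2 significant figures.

32 knots

Coriolis parameter at 35°S:
f = 2Ω sin φ = 2 × 7.29×10⁻⁵ × sin 35° = 8.36×10⁻⁵ s⁻¹
Height gradient: |∂Z/∂n| = 60 m / 429000 m = 1.40×10⁻⁴
On a pressure surface, geostrophic balance gives V_g = (g/f)|∂Z/∂n|:
V_g = 9.81 × 1.40×10⁻⁴ / 8.36×10⁻⁵ = 16.4 m/s
Converting: 16.4 m/s × 1.944 = 32 knots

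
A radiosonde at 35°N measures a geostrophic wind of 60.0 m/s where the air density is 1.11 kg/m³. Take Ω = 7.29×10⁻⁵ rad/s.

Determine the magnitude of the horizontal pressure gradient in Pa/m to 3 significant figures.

5.57×10⁻³ Pa/m

Coriolis parameter at 35°N:
f = 2Ω sin φ = 2 × 7.29×10⁻⁵ × sin 35° = 8.36×10⁻⁵ s⁻¹
Geostrophic balance rearranged: |∂P/∂n| = f ρ V_g
|∂P/∂n| = 8.36×10⁻⁵ × 1.11 × 60.0 = 5.57×10⁻³ Pa/m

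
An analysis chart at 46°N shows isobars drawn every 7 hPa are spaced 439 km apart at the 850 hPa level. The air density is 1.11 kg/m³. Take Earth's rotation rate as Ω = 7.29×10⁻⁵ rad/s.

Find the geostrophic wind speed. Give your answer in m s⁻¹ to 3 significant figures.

13.7 m s⁻¹

Coriolis parameter at 46°N:
f = 2Ω sin φ = 2 × 7.29×10⁻⁵ × sin 46° = 1.05×10⁻⁴ s⁻¹
Pressure gradient: |∂P/∂n| = 700 Pa / 439000 m = 1.59×10⁻³ Pa/m
Geostrophic balance (pressure-gradient force = Coriolis force):
V_g = (1/(fρ)) |∂P/∂n| = 1.59×10⁻³ / (1.05×10⁻⁴ × 1.11) = 13.7 m/s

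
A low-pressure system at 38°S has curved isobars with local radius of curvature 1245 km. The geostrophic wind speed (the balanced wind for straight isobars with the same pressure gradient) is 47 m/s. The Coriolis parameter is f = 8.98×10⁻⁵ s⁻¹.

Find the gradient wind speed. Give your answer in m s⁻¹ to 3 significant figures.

35.6 m s⁻¹

Around a low, centrifugal force acts outward with Coriolis, so pressure-gradient force balances both:
(1/ρ)|∂P/∂n| = fV + V²/R  →  V² + fR·V − fR·V_g = 0
With fR = 8.98×10⁻⁵ × 1245×10³ m = 112 m/s:
V = [−fR + √((fR)² + 4 fR V_g)]/2 = [−112 + √(112² + 4×112×47)]/2 = 35.6 m/s
Subgeostrophic (V < V_g = 47 m/s), as expected around a low.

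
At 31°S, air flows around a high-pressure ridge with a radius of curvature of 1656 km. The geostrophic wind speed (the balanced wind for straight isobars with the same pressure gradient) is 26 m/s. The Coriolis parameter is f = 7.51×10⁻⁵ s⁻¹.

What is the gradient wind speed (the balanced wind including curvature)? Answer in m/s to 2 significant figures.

37 m/s

Around a high, pressure-gradient force acts outward with centrifugal, so Coriolis balances both:
fV = (1/ρ)|∂P/∂n| + V²/R  →  V² − fR·V + fR·V_g = 0
With fR = 7.51×10⁻⁵ × 1656×10³ m = 124 m/s:
V = [fR − √((fR)² − 4 fR V_g)]/2 = [124 − √(124² − 4×124×26)]/2 = 37 m/s
Supergeostrophic (V > V_g = 26 m/s), as expected around a high.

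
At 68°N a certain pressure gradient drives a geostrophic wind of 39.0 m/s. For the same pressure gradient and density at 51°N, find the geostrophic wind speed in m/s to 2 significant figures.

47 m/s

With the same pressure gradient and density, V_g ∝ 1/f ∝ 1/sin φ.
V₂ = V₁ · sin φ₁ / sin φ₂ = 39.0 × sin 68° / sin 51°
V₂ = 39.0 × 0.9272/0.7771 = 47 m/s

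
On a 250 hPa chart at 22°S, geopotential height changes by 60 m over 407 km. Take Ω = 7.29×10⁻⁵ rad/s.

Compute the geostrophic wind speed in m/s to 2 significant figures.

Coriolis parameter at 22°S:
f = 2Ω sin φ = 2 × 7.29×10⁻⁵ × sin 22° = 5.46×10⁻⁵ s⁻¹
Height gradient: |∂Z/∂n| = 60 m / 407000 m = 1.47×10⁻⁴
On a pressure surface, geostrophic balance gives V_g = (g/f)|∂Z/∂n|:
V_g = 9.81 × 1.47×10⁻⁴ / 5.46×10⁻⁵ = 26.5 m/s

26 m/s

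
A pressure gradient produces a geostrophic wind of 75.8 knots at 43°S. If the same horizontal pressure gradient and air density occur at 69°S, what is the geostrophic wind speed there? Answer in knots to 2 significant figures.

With the same pressure gradient and density, V_g ∝ 1/f ∝ 1/sin φ.
V₂ = V₁ · sin φ₁ / sin φ₂ = 75.8 × sin 43° / sin 69°
V₂ = 75.8 × 0.6820/0.9336 = 55 knots

55 knots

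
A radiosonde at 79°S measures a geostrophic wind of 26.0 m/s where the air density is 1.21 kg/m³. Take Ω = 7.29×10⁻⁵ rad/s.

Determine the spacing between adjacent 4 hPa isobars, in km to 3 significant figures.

88.8 km

Coriolis parameter at 79°S:
f = 2Ω sin φ = 2 × 7.29×10⁻⁵ × sin 79° = 1.43×10⁻⁴ s⁻¹
Geostrophic balance rearranged: |∂P/∂n| = f ρ V_g
|∂P/∂n| = 1.43×10⁻⁴ × 1.21 × 26.0 = 4.50×10⁻³ Pa/m
Isobar spacing: Δn = ΔP/|∂P/∂n| = 400 Pa / 4.50×10⁻³ Pa/m = 88838 m ≈ 88.8 km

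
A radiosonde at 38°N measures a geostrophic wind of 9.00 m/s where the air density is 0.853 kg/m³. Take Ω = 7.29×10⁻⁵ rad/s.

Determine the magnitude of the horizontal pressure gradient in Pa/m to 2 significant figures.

Coriolis parameter at 38°N:
f = 2Ω sin φ = 2 × 7.29×10⁻⁵ × sin 38° = 8.98×10⁻⁵ s⁻¹
Geostrophic balance rearranged: |∂P/∂n| = f ρ V_g
|∂P/∂n| = 8.98×10⁻⁵ × 0.853 × 9.00 = 6.89×10⁻⁴ Pa/m

6.9×10⁻⁴ Pa/m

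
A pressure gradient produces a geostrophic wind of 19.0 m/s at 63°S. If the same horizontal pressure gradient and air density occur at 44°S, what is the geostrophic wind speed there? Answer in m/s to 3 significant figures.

24.4 m/s

With the same pressure gradient and density, V_g ∝ 1/f ∝ 1/sin φ.
V₂ = V₁ · sin φ₁ / sin φ₂ = 19.0 × sin 63° / sin 44°
V₂ = 19.0 × 0.8910/0.6947 = 24.4 m/s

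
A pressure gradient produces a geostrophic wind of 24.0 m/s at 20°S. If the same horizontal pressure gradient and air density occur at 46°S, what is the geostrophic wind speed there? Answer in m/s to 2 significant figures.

11 m/s

With the same pressure gradient and density, V_g ∝ 1/f ∝ 1/sin φ.
V₂ = V₁ · sin φ₁ / sin φ₂ = 24.0 × sin 20° / sin 46°
V₂ = 24.0 × 0.3420/0.7193 = 11 m/s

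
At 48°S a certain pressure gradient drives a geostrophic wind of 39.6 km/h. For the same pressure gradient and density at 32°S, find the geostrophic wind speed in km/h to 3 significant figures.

55.5 km/h

With the same pressure gradient and density, V_g ∝ 1/f ∝ 1/sin φ.
V₂ = V₁ · sin φ₁ / sin φ₂ = 39.6 × sin 48° / sin 32°
V₂ = 39.6 × 0.7431/0.5299 = 55.5 km/h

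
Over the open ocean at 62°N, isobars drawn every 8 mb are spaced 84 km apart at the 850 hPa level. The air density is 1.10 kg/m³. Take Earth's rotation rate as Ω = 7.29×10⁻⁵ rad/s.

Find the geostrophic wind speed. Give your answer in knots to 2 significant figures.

Coriolis parameter at 62°N:
f = 2Ω sin φ = 2 × 7.29×10⁻⁵ × sin 62° = 1.29×10⁻⁴ s⁻¹
Pressure gradient: |∂P/∂n| = 800 Pa / 84000 m = 9.52×10⁻³ Pa/m
Geostrophic balance (pressure-gradient force = Coriolis force):
V_g = (1/(fρ)) |∂P/∂n| = 9.52×10⁻³ / (1.29×10⁻⁴ × 1.10) = 67.3 m/s
Converting: 67.3 m/s × 1.944 = 130 knots

130 knots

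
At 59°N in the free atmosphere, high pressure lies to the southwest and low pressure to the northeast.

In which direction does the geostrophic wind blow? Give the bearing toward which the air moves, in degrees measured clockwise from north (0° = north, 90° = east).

The pressure-gradient force points toward the northeast (bearing 045°).
Geostrophic balance: in the Northern Hemisphere the Coriolis force deflects motion to the right, so the geostrophic wind blows 90° to the right of the pressure-gradient force (low pressure on the left).
Rotating 045° by 90° clockwise gives 135° — the wind blows toward the southeast.

135°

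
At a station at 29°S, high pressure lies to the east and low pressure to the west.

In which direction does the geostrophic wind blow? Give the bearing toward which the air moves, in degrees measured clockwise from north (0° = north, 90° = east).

The pressure-gradient force points toward the west (bearing 270°).
Geostrophic balance: in the Southern Hemisphere the Coriolis force deflects motion to the left, so the geostrophic wind blows 90° to the left of the pressure-gradient force (low pressure on the right).
Rotating 270° by 90° counterclockwise gives 180° — the wind blows toward the south.

180°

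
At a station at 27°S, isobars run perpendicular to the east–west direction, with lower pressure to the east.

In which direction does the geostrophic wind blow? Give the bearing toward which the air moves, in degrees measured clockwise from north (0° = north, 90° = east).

000°

The pressure-gradient force points toward the east (bearing 090°).
Geostrophic balance: in the Southern Hemisphere the Coriolis force deflects motion to the left, so the geostrophic wind blows 90° to the left of the pressure-gradient force (low pressure on the right).
Rotating 090° by 90° counterclockwise gives 000° — the wind blows toward the north.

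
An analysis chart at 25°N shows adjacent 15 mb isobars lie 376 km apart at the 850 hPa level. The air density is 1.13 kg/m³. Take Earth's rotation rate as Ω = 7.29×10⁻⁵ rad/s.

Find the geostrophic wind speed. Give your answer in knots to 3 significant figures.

Coriolis parameter at 25°N:
f = 2Ω sin φ = 2 × 7.29×10⁻⁵ × sin 25° = 6.16×10⁻⁵ s⁻¹
Pressure gradient: |∂P/∂n| = 1500 Pa / 376000 m = 3.99×10⁻³ Pa/m
Geostrophic balance (pressure-gradient force = Coriolis force):
V_g = (1/(fρ)) |∂P/∂n| = 3.99×10⁻³ / (6.16×10⁻⁵ × 1.13) = 57.3 m/s
Converting: 57.3 m/s × 1.944 = 111 knots

111 knots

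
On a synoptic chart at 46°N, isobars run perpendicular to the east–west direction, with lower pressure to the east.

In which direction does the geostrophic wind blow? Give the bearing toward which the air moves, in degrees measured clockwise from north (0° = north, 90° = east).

The pressure-gradient force points toward the east (bearing 090°).
Geostrophic balance: in the Northern Hemisphere the Coriolis force deflects motion to the right, so the geostrophic wind blows 90° to the right of the pressure-gradient force (low pressure on the left).
Rotating 090° by 90° clockwise gives 180° — the wind blows toward the south.

180°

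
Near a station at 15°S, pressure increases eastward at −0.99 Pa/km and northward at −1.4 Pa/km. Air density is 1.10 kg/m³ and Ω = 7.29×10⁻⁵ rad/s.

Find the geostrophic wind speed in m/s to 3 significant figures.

41.3 m/s

Coriolis parameter at 15°S:
f = 2Ω sin φ = 2 × 7.29×10⁻⁵ × sin 15° = 3.77×10⁻⁵ s⁻¹
In the Southern Hemisphere f is negative: f = −3.77×10⁻⁵ s⁻¹.
Component geostrophic relations (x east, y north):
u_g = −(1/(fρ)) ∂P/∂y,  v_g = (1/(fρ)) ∂P/∂x
u_g = −(−1.4×10⁻³)/(−3.77×10⁻⁵ × 1.10) = −33.7 m/s;  v_g = (−0.99×10⁻³)/(−3.77×10⁻⁵ × 1.10) = 23.9 m/s
|V_g| = √(u_g² + v_g²) = 41.3 m/s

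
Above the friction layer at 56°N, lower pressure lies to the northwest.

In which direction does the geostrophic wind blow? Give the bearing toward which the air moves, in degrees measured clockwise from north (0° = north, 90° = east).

The pressure-gradient force points toward the northwest (bearing 315°).
Geostrophic balance: in the Northern Hemisphere the Coriolis force deflects motion to the right, so the geostrophic wind blows 90° to the right of the pressure-gradient force (low pressure on the left).
Rotating 315° by 90° clockwise gives 045° — the wind blows toward the northeast.

045°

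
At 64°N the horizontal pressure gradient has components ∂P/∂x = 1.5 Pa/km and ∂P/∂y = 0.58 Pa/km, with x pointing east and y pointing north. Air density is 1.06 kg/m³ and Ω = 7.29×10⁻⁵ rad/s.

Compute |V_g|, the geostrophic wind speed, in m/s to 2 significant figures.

12 m/s

Coriolis parameter at 64°N:
f = 2Ω sin φ = 2 × 7.29×10⁻⁵ × sin 64° = 1.31×10⁻⁴ s⁻¹
Component geostrophic relations (x east, y north):
u_g = −(1/(fρ)) ∂P/∂y,  v_g = (1/(fρ)) ∂P/∂x
u_g = −(0.58×10⁻³)/(1.31×10⁻⁴ × 1.06) = −4.18 m/s;  v_g = (1.5×10⁻³)/(1.31×10⁻⁴ × 1.06) = 10.8 m/s
|V_g| = √(u_g² + v_g²) = 11.6 m/s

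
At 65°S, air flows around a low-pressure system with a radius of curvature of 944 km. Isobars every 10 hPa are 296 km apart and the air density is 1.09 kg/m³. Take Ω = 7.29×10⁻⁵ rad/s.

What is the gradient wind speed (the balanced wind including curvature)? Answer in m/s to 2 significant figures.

20 m/s

Coriolis parameter at 65°S:
f = 2Ω sin φ = 2 × 7.29×10⁻⁵ × sin 65° = 1.32×10⁻⁴ s⁻¹
Pressure gradient: |∂P/∂n| = 1000 Pa / 296000 m = 3.38×10⁻³ Pa/m
Geostrophic speed: V_g = |∂P/∂n|/(fρ) = 3.38×10⁻³/(1.32×10⁻⁴ × 1.09) = 23.5 m/s
Around a low, centrifugal force acts outward with Coriolis, so pressure-gradient force balances both:
(1/ρ)|∂P/∂n| = fV + V²/R  →  V² + fR·V − fR·V_g = 0
With fR = 1.32×10⁻⁴ × 944×10³ m = 125 m/s:
V = [−fR + √((fR)² + 4 fR V_g)]/2 = [−125 + √(125² + 4×125×23.5)]/2 = 20.2 m/s
Subgeostrophic (V < V_g = 23.5 m/s), as expected around a low.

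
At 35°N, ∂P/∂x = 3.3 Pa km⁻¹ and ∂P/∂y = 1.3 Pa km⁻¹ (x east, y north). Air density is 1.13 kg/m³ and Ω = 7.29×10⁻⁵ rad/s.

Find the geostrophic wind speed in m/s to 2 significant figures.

38 m/s

Coriolis parameter at 35°N:
f = 2Ω sin φ = 2 × 7.29×10⁻⁵ × sin 35° = 8.36×10⁻⁵ s⁻¹
Component geostrophic relations (x east, y north):
u_g = −(1/(fρ)) ∂P/∂y,  v_g = (1/(fρ)) ∂P/∂x
u_g = −(1.3×10⁻³)/(8.36×10⁻⁵ × 1.13) = −13.8 m/s;  v_g = (3.3×10⁻³)/(8.36×10⁻⁵ × 1.13) = 34.9 m/s
|V_g| = √(u_g² + v_g²) = 37.5 m/s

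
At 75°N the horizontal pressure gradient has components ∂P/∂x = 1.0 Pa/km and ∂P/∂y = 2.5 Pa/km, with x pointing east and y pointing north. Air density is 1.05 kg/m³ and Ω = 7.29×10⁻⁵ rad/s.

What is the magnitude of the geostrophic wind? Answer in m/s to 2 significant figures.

18 m/s

Coriolis parameter at 75°N:
f = 2Ω sin φ = 2 × 7.29×10⁻⁵ × sin 75° = 1.41×10⁻⁴ s⁻¹
Component geostrophic relations (x east, y north):
u_g = −(1/(fρ)) ∂P/∂y,  v_g = (1/(fρ)) ∂P/∂x
u_g = −(2.5×10⁻³)/(1.41×10⁻⁴ × 1.05) = −16.9 m/s;  v_g = (1.0×10⁻³)/(1.41×10⁻⁴ × 1.05) = 6.76 m/s
|V_g| = √(u_g² + v_g²) = 18.2 m/s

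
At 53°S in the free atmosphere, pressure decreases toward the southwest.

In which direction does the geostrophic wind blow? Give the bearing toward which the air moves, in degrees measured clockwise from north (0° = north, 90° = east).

135°

The pressure-gradient force points toward the southwest (bearing 225°).
Geostrophic balance: in the Southern Hemisphere the Coriolis force deflects motion to the left, so the geostrophic wind blows 90° to the left of the pressure-gradient force (low pressure on the right).
Rotating 225° by 90° counterclockwise gives 135° — the wind blows toward the southeast.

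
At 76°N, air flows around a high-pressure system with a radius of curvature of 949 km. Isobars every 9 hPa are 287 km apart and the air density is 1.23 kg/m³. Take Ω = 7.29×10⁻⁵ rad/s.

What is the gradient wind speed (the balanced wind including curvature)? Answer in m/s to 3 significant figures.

Coriolis parameter at 76°N:
f = 2Ω sin φ = 2 × 7.29×10⁻⁵ × sin 76° = 1.41×10⁻⁴ s⁻¹
Pressure gradient: |∂P/∂n| = 900 Pa / 287000 m = 3.14×10⁻³ Pa/m
Geostrophic speed: V_g = |∂P/∂n|/(fρ) = 3.14×10⁻³/(1.41×10⁻⁴ × 1.23) = 18.0 m/s
Around a high, pressure-gradient force acts outward with centrifugal, so Coriolis balances both:
fV = (1/ρ)|∂P/∂n| + V²/R  →  V² − fR·V + fR·V_g = 0
With fR = 1.41×10⁻⁴ × 949×10³ m = 134 m/s:
V = [fR − √((fR)² − 4 fR V_g)]/2 = [134 − √(134² − 4×134×18)]/2 = 21.4 m/s
Supergeostrophic (V > V_g = 18 m/s), as expected around a high.

21.4 m/s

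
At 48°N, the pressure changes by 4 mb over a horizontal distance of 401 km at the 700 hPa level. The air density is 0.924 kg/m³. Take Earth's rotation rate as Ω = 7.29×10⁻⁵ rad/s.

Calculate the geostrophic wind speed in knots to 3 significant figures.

Coriolis parameter at 48°N:
f = 2Ω sin φ = 2 × 7.29×10⁻⁵ × sin 48° = 1.08×10⁻⁴ s⁻¹
Pressure gradient: |∂P/∂n| = 400 Pa / 401000 m = 9.98×10⁻⁴ Pa/m
Geostrophic balance (pressure-gradient force = Coriolis force):
V_g = (1/(fρ)) |∂P/∂n| = 9.98×10⁻⁴ / (1.08×10⁻⁴ × 0.924) = 9.96 m/s
Converting: 9.96 m/s × 1.944 = 19.4 knots

19.4 knots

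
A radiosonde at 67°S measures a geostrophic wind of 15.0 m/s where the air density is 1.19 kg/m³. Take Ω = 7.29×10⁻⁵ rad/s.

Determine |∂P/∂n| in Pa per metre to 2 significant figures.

Coriolis parameter at 67°S:
f = 2Ω sin φ = 2 × 7.29×10⁻⁵ × sin 67° = 1.34×10⁻⁴ s⁻¹
Geostrophic balance rearranged: |∂P/∂n| = f ρ V_g
|∂P/∂n| = 1.34×10⁻⁴ × 1.19 × 15.0 = 2.40×10⁻³ Pa/m

2.4×10⁻³ Pa/m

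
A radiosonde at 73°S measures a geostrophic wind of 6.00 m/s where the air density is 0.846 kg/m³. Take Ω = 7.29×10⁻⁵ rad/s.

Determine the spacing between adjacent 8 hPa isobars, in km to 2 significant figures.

1100 km

Coriolis parameter at 73°S:
f = 2Ω sin φ = 2 × 7.29×10⁻⁵ × sin 73° = 1.39×10⁻⁴ s⁻¹
Geostrophic balance rearranged: |∂P/∂n| = f ρ V_g
|∂P/∂n| = 1.39×10⁻⁴ × 0.846 × 6.00 = 7.08×10⁻⁴ Pa/m
Isobar spacing: Δn = ΔP/|∂P/∂n| = 800 Pa / 7.08×10⁻⁴ Pa/m = 1130354 m ≈ 1100 km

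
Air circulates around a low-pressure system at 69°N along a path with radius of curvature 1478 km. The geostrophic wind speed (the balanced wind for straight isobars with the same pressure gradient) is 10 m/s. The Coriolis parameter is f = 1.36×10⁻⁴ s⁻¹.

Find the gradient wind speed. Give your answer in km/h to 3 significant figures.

Around a low, centrifugal force acts outward with Coriolis, so pressure-gradient force balances both:
(1/ρ)|∂P/∂n| = fV + V²/R  →  V² + fR·V − fR·V_g = 0
With fR = 1.36×10⁻⁴ × 1478×10³ m = 201 m/s:
V = [−fR + √((fR)² + 4 fR V_g)]/2 = [−201 + √(201² + 4×201×10)]/2 = 9.55 m/s
Subgeostrophic (V < V_g = 10 m/s), as expected around a low.
Converting: 9.55 m/s × 3.6 = 34.4 km/h

34.4 km/h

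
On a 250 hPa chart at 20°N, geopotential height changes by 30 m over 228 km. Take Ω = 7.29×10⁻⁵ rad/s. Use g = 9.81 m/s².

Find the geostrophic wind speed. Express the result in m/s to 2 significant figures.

Coriolis parameter at 20°N:
f = 2Ω sin φ = 2 × 7.29×10⁻⁵ × sin 20° = 4.99×10⁻⁵ s⁻¹
Height gradient: |∂Z/∂n| = 30 m / 228000 m = 1.32×10⁻⁴
On a pressure surface, geostrophic balance gives V_g = (g/f)|∂Z/∂n|:
V_g = 9.81 × 1.32×10⁻⁴ / 4.99×10⁻⁵ = 25.9 m/s

26 m/s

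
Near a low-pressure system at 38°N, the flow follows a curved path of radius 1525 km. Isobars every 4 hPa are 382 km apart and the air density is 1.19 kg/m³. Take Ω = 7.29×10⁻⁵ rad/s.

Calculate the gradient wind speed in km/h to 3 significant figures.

33.1 km/h

Coriolis parameter at 38°N:
f = 2Ω sin φ = 2 × 7.29×10⁻⁵ × sin 38° = 8.98×10⁻⁵ s⁻¹
Pressure gradient: |∂P/∂n| = 400 Pa / 382000 m = 1.05×10⁻³ Pa/m
Geostrophic speed: V_g = |∂P/∂n|/(fρ) = 1.05×10⁻³/(8.98×10⁻⁵ × 1.19) = 9.80 m/s
Around a low, centrifugal force acts outward with Coriolis, so pressure-gradient force balances both:
(1/ρ)|∂P/∂n| = fV + V²/R  →  V² + fR·V − fR·V_g = 0
With fR = 8.98×10⁻⁵ × 1525×10³ m = 137 m/s:
V = [−fR + √((fR)² + 4 fR V_g)]/2 = [−137 + √(137² + 4×137×9.8)]/2 = 9.19 m/s
Subgeostrophic (V < V_g = 9.8 m/s), as expected around a low.
Converting: 9.19 m/s × 3.6 = 33.1 km/h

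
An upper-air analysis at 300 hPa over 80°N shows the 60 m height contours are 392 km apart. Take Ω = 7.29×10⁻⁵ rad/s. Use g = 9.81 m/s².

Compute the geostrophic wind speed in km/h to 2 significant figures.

Coriolis parameter at 80°N:
f = 2Ω sin φ = 2 × 7.29×10⁻⁵ × sin 80° = 1.44×10⁻⁴ s⁻¹
Height gradient: |∂Z/∂n| = 60 m / 392000 m = 1.53×10⁻⁴
On a pressure surface, geostrophic balance gives V_g = (g/f)|∂Z/∂n|:
V_g = 9.81 × 1.53×10⁻⁴ / 1.44×10⁻⁴ = 10.5 m/s
Converting: 10.5 m/s × 3.6 = 38 km/h

38 km/h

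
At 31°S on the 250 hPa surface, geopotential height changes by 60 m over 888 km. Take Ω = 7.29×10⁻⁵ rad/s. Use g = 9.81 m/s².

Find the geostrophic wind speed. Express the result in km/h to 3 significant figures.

31.8 km/h

Coriolis parameter at 31°S:
f = 2Ω sin φ = 2 × 7.29×10⁻⁵ × sin 31° = 7.51×10⁻⁵ s⁻¹
Height gradient: |∂Z/∂n| = 60 m / 888000 m = 6.76×10⁻⁵
On a pressure surface, geostrophic balance gives V_g = (g/f)|∂Z/∂n|:
V_g = 9.81 × 6.76×10⁻⁵ / 7.51×10⁻⁵ = 8.83 m/s
Converting: 8.83 m/s × 3.6 = 31.8 km/h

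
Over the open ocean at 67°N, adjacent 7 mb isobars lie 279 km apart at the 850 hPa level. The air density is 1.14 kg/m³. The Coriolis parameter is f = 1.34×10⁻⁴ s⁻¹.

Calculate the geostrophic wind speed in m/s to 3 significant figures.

Pressure gradient: |∂P/∂n| = 700 Pa / 279000 m = 2.51×10⁻³ Pa/m
Geostrophic balance (pressure-gradient force = Coriolis force):
V_g = (1/(fρ)) |∂P/∂n| = 2.51×10⁻³ / (1.34×10⁻⁴ × 1.14) = 16.4 m/s

16.4 m/s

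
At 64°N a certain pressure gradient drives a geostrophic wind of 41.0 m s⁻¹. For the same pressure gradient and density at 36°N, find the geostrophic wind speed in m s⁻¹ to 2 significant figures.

63 m s⁻¹

With the same pressure gradient and density, V_g ∝ 1/f ∝ 1/sin φ.
V₂ = V₁ · sin φ₁ / sin φ₂ = 41.0 × sin 64° / sin 36°
V₂ = 41.0 × 0.8988/0.5878 = 63 m s⁻¹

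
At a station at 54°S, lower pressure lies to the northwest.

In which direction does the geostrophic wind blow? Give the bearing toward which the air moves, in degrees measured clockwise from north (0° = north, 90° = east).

The pressure-gradient force points toward the northwest (bearing 315°).
Geostrophic balance: in the Southern Hemisphere the Coriolis force deflects motion to the left, so the geostrophic wind blows 90° to the left of the pressure-gradient force (low pressure on the right).
Rotating 315° by 90° counterclockwise gives 225° — the wind blows toward the southwest.

225°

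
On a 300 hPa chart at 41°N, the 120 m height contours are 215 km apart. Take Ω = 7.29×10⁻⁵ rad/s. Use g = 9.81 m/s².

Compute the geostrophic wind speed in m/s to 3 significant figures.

57.2 m/s

Coriolis parameter at 41°N:
f = 2Ω sin φ = 2 × 7.29×10⁻⁵ × sin 41° = 9.57×10⁻⁵ s⁻¹
Height gradient: |∂Z/∂n| = 120 m / 215000 m = 5.58×10⁻⁴
On a pressure surface, geostrophic balance gives V_g = (g/f)|∂Z/∂n|:
V_g = 9.81 × 5.58×10⁻⁴ / 9.57×10⁻⁵ = 57.2 m/s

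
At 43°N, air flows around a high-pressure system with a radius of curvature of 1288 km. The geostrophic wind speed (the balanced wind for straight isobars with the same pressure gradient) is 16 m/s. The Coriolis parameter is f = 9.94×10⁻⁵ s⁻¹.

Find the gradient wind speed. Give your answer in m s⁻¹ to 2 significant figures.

Around a high, pressure-gradient force acts outward with centrifugal, so Coriolis balances both:
fV = (1/ρ)|∂P/∂n| + V²/R  →  V² − fR·V + fR·V_g = 0
With fR = 9.94×10⁻⁵ × 1288×10³ m = 128 m/s:
V = [fR − √((fR)² − 4 fR V_g)]/2 = [128 − √(128² − 4×128×16)]/2 = 18.7 m/s
Supergeostrophic (V > V_g = 16 m/s), as expected around a high.

19 m s⁻¹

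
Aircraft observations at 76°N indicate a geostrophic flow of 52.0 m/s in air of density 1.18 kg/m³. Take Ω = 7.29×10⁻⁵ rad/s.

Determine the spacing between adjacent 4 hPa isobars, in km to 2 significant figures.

46 km

Coriolis parameter at 76°N:
f = 2Ω sin φ = 2 × 7.29×10⁻⁵ × sin 76° = 1.41×10⁻⁴ s⁻¹
Geostrophic balance rearranged: |∂P/∂n| = f ρ V_g
|∂P/∂n| = 1.41×10⁻⁴ × 1.18 × 52.0 = 8.68×10⁻³ Pa/m
Isobar spacing: Δn = ΔP/|∂P/∂n| = 400 Pa / 8.68×10⁻³ Pa/m = 46080 m ≈ 46 km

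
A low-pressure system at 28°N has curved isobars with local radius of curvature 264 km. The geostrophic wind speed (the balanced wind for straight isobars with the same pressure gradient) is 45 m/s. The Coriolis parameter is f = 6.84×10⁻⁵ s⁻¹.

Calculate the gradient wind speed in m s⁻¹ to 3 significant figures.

20.9 m s⁻¹

Around a low, centrifugal force acts outward with Coriolis, so pressure-gradient force balances both:
(1/ρ)|∂P/∂n| = fV + V²/R  →  V² + fR·V − fR·V_g = 0
With fR = 6.84×10⁻⁵ × 264×10³ m = 18.1 m/s:
V = [−fR + √((fR)² + 4 fR V_g)]/2 = [−18.1 + √(18.1² + 4×18.1×45)]/2 = 20.9 m/s
Subgeostrophic (V < V_g = 45 m/s), as expected around a low.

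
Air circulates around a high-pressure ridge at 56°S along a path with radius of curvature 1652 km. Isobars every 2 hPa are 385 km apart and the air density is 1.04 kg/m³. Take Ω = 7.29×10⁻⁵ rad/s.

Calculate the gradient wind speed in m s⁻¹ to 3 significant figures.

Coriolis parameter at 56°S:
f = 2Ω sin φ = 2 × 7.29×10⁻⁵ × sin 56° = 1.21×10⁻⁴ s⁻¹
Pressure gradient: |∂P/∂n| = 200 Pa / 385000 m = 5.19×10⁻⁴ Pa/m
Geostrophic speed: V_g = |∂P/∂n|/(fρ) = 5.19×10⁻⁴/(1.21×10⁻⁴ × 1.04) = 4.13 m/s
Around a high, pressure-gradient force acts outward with centrifugal, so Coriolis balances both:
fV = (1/ρ)|∂P/∂n| + V²/R  →  V² − fR·V + fR·V_g = 0
With fR = 1.21×10⁻⁴ × 1652×10³ m = 200 m/s:
V = [fR − √((fR)² − 4 fR V_g)]/2 = [200 − √(200² − 4×200×4.13)]/2 = 4.22 m/s
Supergeostrophic (V > V_g = 4.13 m/s), as expected around a high.

4.22 m s⁻¹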